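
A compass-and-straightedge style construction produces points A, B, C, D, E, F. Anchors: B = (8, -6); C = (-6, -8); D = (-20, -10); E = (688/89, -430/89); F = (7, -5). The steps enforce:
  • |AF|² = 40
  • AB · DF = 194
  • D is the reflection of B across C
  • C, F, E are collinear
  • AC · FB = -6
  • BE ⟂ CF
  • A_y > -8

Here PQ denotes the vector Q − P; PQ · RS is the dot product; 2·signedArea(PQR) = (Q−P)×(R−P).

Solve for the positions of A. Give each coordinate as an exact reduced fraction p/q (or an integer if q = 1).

A = (1, -7)

1. A_x = 1  [AB · DF = 194 ∩ AC · FB = -6]
2. A_y = -7  [AB · DF = 194 ∩ AC · FB = -6]
   → A = (1, -7)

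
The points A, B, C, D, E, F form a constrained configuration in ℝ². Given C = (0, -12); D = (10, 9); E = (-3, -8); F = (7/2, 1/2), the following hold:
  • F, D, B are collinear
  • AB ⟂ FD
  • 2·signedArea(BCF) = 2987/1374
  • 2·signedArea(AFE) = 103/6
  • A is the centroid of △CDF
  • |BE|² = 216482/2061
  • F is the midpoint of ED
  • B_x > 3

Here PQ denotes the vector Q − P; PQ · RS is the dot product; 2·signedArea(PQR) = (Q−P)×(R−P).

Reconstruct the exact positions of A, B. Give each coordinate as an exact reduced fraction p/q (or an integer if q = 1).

1. A_x = 9/2  [A is the centroid of △CDF]
2. A_y = -5/6  [A is the centroid of △CDF]
   → A = (9/2, -5/6)
3. B_x = 2216/687  [F, D, B are collinear ∩ AB ⟂ FD]
4. B_y = 97/687  [F, D, B are collinear ∩ AB ⟂ FD]
   → B = (2216/687, 97/687)

A = (9/2, -5/6)
B = (2216/687, 97/687)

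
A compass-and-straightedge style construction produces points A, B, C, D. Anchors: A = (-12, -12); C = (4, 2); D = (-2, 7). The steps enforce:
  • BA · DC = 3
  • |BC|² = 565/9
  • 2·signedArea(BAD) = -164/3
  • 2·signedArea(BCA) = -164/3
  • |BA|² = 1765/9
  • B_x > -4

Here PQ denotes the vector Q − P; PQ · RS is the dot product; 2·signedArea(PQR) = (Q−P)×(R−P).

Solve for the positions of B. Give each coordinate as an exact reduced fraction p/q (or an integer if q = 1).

B = (-10/3, -1)

1. B_x = -10/3  [2·signedArea(BCA) = -164/3 ∩ BA · DC = 3]
2. B_y = -1  [2·signedArea(BCA) = -164/3 ∩ BA · DC = 3]
   → B = (-10/3, -1)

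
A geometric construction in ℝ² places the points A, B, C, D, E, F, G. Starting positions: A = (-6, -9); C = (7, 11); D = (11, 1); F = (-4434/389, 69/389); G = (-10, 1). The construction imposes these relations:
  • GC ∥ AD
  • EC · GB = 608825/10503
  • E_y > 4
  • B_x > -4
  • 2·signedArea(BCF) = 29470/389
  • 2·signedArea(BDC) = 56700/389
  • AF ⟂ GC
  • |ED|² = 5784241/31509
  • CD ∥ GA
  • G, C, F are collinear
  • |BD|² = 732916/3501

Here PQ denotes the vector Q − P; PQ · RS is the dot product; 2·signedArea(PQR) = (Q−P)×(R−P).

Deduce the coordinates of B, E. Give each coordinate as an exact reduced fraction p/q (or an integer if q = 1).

1. B_x = -4045/1167  [2·signedArea(BCF) = 29470/389 ∩ 2·signedArea(BDC) = 56700/389]
2. B_y = 847/1167  [2·signedArea(BCF) = 29470/389 ∩ 2·signedArea(BDC) = 56700/389]
   → B = (-4045/1167, 847/1167)
3. E_x = -7546/3501  [line -7625/1167·x + 320/1167·y + -160130/10503 = 0 ∩ |ED|² = 5784241/31509]
4. E_y = 14851/3501  [line -7625/1167·x + 320/1167·y + -160130/10503 = 0 ∩ |ED|² = 5784241/31509]
   → E = (-7546/3501, 14851/3501)

B = (-4045/1167, 847/1167)
E = (-7546/3501, 14851/3501)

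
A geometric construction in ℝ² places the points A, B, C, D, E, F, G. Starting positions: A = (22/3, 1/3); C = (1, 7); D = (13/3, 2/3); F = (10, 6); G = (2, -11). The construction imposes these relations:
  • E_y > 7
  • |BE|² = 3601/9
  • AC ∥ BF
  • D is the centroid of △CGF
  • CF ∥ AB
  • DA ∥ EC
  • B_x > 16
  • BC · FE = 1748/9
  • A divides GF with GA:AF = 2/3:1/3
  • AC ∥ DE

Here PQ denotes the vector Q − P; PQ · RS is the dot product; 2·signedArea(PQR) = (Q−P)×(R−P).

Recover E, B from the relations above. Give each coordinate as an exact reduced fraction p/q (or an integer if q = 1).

B = (49/3, -2/3)
E = (-2, 22/3)

1. E_x = -2  [DA ∥ EC ∩ AC ∥ DE]
2. E_y = 22/3  [DA ∥ EC ∩ AC ∥ DE]
   → E = (-2, 22/3)
3. B_x = 49/3  [AC ∥ BF ∩ CF ∥ AB]
4. B_y = -2/3  [AC ∥ BF ∩ CF ∥ AB]
   → B = (49/3, -2/3)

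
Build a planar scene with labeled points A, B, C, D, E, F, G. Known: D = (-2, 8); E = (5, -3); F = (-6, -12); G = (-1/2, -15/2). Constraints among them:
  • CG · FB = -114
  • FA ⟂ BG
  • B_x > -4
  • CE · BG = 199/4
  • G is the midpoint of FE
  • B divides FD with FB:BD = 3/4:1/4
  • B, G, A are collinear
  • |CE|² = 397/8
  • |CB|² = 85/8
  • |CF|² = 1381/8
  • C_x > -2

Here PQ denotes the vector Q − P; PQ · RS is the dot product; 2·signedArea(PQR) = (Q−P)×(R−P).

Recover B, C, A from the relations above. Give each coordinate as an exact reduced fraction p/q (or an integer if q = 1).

A = (51/233, -2451/233)
B = (-3, 3)
C = (-5/4, 1/4)

1. B_x = -3  [B divides FD with FB:BD = 3/4:1/4]
2. B_y = 3  [B divides FD with FB:BD = 3/4:1/4]
   → B = (-3, 3)
3. C_x = -5/4  [CE · BG = 199/4 ∩ CG · FB = -114]
4. C_y = 1/4  [CE · BG = 199/4 ∩ CG · FB = -114]
   → C = (-5/4, 1/4)
5. A_x = 51/233  [B, G, A are collinear ∩ FA ⟂ BG]
6. A_y = -2451/233  [B, G, A are collinear ∩ FA ⟂ BG]
   → A = (51/233, -2451/233)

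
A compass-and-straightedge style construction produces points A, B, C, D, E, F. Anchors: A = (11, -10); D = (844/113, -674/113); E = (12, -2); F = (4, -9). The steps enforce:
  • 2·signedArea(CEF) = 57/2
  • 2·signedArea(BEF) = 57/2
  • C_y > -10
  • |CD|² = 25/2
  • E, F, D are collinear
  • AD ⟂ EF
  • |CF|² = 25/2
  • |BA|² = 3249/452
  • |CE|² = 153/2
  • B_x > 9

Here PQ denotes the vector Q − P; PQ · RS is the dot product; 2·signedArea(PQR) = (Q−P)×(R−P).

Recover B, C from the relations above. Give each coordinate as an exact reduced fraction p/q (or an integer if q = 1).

B = (2087/226, -902/113)
C = (15/2, -19/2)

1. B_x = 2087/226  [line 7·x + -8·y + -257/2 = 0 ∩ |BA|² = 3249/452]
2. B_y = -902/113  [line 7·x + -8·y + -257/2 = 0 ∩ |BA|² = 3249/452]
   → B = (2087/226, -902/113)
3. C_x = 15/2  [line 7·x + -8·y + -257/2 = 0 ∩ |CF|² = 25/2]
4. C_y = -19/2  [line 7·x + -8·y + -257/2 = 0 ∩ |CF|² = 25/2]
   → C = (15/2, -19/2)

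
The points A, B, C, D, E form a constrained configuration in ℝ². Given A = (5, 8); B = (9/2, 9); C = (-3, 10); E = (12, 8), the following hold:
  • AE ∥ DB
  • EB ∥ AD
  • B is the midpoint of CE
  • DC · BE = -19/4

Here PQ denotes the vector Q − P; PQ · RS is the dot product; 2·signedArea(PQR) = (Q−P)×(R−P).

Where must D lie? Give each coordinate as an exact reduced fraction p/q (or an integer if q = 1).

1. D_x = -5/2  [AE ∥ DB ∩ EB ∥ AD]
2. D_y = 9  [AE ∥ DB ∩ EB ∥ AD]
   → D = (-5/2, 9)

D = (-5/2, 9)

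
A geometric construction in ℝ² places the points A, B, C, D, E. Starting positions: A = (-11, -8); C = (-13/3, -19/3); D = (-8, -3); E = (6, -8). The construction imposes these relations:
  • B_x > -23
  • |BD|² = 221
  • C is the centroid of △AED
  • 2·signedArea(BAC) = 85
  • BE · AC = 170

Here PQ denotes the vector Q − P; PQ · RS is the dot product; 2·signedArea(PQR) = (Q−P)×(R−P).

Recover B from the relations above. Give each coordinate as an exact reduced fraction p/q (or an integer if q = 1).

1. B_x = -22  [2·signedArea(BAC) = 85 ∩ BE · AC = 170]
2. B_y = 2  [2·signedArea(BAC) = 85 ∩ BE · AC = 170]
   → B = (-22, 2)

B = (-22, 2)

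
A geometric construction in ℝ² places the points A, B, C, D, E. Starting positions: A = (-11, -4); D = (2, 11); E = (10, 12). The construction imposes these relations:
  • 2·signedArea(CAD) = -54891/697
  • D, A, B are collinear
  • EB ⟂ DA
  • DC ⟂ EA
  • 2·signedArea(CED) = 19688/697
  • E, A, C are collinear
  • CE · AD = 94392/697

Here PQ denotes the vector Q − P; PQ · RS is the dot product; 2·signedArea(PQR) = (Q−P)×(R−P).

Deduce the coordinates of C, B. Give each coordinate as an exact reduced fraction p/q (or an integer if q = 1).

B = (2335/394, 6119/394)
C = (3106/697, 5420/697)

1. C_x = 3106/697  [E, A, C are collinear ∩ DC ⟂ EA]
2. C_y = 5420/697  [E, A, C are collinear ∩ DC ⟂ EA]
   → C = (3106/697, 5420/697)
3. B_x = 2335/394  [D, A, B are collinear ∩ EB ⟂ DA]
4. B_y = 6119/394  [D, A, B are collinear ∩ EB ⟂ DA]
   → B = (2335/394, 6119/394)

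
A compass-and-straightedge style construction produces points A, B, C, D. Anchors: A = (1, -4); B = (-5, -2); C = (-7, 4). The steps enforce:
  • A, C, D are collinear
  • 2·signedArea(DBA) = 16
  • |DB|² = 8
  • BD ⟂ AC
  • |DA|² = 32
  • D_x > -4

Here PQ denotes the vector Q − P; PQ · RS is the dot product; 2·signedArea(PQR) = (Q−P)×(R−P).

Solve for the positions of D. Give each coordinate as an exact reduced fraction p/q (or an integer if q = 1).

D = (-3, 0)

1. D_x = -3  [A, C, D are collinear ∩ BD ⟂ AC]
2. D_y = 0  [A, C, D are collinear ∩ BD ⟂ AC]
   → D = (-3, 0)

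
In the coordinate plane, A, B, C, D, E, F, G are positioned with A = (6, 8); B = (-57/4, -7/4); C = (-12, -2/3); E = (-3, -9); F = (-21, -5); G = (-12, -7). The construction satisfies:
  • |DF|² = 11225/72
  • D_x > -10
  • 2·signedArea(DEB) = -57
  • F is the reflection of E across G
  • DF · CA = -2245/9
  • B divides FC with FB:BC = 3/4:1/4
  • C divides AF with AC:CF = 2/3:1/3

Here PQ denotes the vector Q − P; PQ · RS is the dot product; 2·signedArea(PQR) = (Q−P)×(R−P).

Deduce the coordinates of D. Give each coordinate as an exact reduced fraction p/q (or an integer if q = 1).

D = (-39/4, 5/12)

1. D_x = -39/4  [2·signedArea(DEB) = -57 ∩ DF · CA = -2245/9]
2. D_y = 5/12  [2·signedArea(DEB) = -57 ∩ DF · CA = -2245/9]
   → D = (-39/4, 5/12)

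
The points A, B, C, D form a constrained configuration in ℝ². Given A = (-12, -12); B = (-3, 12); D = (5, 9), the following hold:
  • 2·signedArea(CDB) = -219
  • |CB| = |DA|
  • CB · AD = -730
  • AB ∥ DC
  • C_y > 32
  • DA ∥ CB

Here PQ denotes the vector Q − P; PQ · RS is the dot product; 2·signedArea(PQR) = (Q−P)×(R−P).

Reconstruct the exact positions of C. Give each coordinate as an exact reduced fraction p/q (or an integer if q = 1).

1. C_x = 14  [DA ∥ CB ∩ AB ∥ DC]
2. C_y = 33  [DA ∥ CB ∩ AB ∥ DC]
   → C = (14, 33)

C = (14, 33)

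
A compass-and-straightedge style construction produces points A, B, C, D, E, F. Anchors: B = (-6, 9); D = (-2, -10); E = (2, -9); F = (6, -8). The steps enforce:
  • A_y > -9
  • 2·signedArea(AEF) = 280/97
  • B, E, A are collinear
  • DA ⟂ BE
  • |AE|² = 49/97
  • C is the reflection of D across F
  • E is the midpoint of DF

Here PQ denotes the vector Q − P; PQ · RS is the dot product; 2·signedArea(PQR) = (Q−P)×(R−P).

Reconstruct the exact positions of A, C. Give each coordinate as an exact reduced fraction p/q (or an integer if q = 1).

A = (166/97, -810/97)
C = (14, -6)

1. A_x = 166/97  [B, E, A are collinear ∩ DA ⟂ BE]
2. A_y = -810/97  [B, E, A are collinear ∩ DA ⟂ BE]
   → A = (166/97, -810/97)
3. C_x = 14  [C is the reflection of D across F]
4. C_y = -6  [C is the reflection of D across F]
   → C = (14, -6)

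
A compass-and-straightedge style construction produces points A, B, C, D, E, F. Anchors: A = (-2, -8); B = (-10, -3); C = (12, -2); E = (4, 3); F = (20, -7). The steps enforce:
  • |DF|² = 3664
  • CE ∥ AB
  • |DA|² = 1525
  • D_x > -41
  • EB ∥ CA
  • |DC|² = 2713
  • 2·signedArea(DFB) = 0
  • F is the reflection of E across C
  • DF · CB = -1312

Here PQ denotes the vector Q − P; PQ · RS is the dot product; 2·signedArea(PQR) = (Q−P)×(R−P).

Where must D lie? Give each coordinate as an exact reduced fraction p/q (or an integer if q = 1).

D = (-40, 1)

1. D_x = -40  [2·signedArea(DFB) = 0 ∩ DF · CB = -1312]
2. D_y = 1  [2·signedArea(DFB) = 0 ∩ DF · CB = -1312]
   → D = (-40, 1)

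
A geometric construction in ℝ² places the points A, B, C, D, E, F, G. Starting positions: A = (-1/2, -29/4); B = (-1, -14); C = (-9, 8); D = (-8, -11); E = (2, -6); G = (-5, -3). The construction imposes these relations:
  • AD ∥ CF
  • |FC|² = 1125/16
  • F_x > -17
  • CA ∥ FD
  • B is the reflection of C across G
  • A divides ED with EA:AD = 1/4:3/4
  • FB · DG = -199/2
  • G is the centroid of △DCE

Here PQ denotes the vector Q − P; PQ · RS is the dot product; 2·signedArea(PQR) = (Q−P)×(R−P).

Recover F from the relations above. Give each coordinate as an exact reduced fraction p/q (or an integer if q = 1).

F = (-33/2, 17/4)

1. F_x = -33/2  [CA ∥ FD ∩ AD ∥ CF]
2. F_y = 17/4  [CA ∥ FD ∩ AD ∥ CF]
   → F = (-33/2, 17/4)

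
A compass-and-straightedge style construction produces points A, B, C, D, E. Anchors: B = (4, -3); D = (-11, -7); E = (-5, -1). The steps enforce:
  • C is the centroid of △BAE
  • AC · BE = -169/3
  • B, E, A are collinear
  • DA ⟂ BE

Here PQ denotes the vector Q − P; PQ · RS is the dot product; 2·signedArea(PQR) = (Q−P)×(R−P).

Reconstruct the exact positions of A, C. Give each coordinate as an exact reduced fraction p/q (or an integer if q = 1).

1. A_x = -803/85  [B, E, A are collinear ∩ DA ⟂ BE]
2. A_y = -1/85  [B, E, A are collinear ∩ DA ⟂ BE]
   → A = (-803/85, -1/85)
3. C_x = -296/85  [C is the centroid of △BAE]
4. C_y = -341/255  [C is the centroid of △BAE]
   → C = (-296/85, -341/255)

A = (-803/85, -1/85)
C = (-296/85, -341/255)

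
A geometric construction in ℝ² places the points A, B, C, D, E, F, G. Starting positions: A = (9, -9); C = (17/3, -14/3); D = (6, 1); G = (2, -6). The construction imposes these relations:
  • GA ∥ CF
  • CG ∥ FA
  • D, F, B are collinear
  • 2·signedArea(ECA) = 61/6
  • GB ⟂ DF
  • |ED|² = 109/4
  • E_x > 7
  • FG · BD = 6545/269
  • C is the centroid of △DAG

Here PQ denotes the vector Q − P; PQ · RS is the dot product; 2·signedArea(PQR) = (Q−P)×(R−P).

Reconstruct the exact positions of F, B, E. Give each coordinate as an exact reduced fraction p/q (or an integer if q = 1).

1. F_x = 38/3  [CG ∥ FA ∩ GA ∥ CF]
2. F_y = -23/3  [CG ∥ FA ∩ GA ∥ CF]
   → F = (38/3, -23/3)
3. B_x = 2124/269  [D, F, B are collinear ∩ GB ⟂ DF]
4. B_y = -394/269  [D, F, B are collinear ∩ GB ⟂ DF]
   → B = (2124/269, -394/269)
5. E_x = 15/2  [line 13/3·x + 10/3·y + -115/6 = 0 ∩ |ED|² = 109/4]
6. E_y = -4  [line 13/3·x + 10/3·y + -115/6 = 0 ∩ |ED|² = 109/4]
   → E = (15/2, -4)

B = (2124/269, -394/269)
E = (15/2, -4)
F = (38/3, -23/3)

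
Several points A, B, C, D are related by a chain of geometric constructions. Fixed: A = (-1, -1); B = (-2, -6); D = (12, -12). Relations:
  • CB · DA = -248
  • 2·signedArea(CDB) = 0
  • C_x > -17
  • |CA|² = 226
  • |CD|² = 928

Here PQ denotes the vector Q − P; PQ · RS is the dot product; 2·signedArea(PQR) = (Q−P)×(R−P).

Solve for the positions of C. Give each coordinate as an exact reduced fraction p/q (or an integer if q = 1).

1. C_x = -16  [2·signedArea(CDB) = 0 ∩ CB · DA = -248]
2. C_y = 0  [2·signedArea(CDB) = 0 ∩ CB · DA = -248]
   → C = (-16, 0)

C = (-16, 0)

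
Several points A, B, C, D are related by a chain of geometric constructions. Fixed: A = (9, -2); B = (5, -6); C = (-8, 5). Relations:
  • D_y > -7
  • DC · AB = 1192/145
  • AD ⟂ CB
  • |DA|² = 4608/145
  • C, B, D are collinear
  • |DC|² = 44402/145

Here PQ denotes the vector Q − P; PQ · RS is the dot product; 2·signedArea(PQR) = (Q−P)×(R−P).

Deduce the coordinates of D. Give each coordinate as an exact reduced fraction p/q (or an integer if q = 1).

D = (777/145, -914/145)

1. D_x = 777/145  [C, B, D are collinear ∩ AD ⟂ CB]
2. D_y = -914/145  [C, B, D are collinear ∩ AD ⟂ CB]
   → D = (777/145, -914/145)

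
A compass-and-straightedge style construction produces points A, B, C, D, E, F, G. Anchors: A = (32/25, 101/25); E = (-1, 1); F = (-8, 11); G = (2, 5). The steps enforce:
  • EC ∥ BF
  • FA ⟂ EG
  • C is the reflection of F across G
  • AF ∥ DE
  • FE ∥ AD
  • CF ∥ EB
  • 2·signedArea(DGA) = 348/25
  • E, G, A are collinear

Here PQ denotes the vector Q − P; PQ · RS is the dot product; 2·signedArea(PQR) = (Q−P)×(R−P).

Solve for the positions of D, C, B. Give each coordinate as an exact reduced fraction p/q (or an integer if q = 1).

1. D_x = 207/25  [AF ∥ DE ∩ FE ∥ AD]
2. D_y = -149/25  [AF ∥ DE ∩ FE ∥ AD]
   → D = (207/25, -149/25)
3. C_x = 12  [C is the reflection of F across G]
4. C_y = -1  [C is the reflection of F across G]
   → C = (12, -1)
5. B_x = -21  [EC ∥ BF ∩ CF ∥ EB]
6. B_y = 13  [EC ∥ BF ∩ CF ∥ EB]
   → B = (-21, 13)

B = (-21, 13)
C = (12, -1)
D = (207/25, -149/25)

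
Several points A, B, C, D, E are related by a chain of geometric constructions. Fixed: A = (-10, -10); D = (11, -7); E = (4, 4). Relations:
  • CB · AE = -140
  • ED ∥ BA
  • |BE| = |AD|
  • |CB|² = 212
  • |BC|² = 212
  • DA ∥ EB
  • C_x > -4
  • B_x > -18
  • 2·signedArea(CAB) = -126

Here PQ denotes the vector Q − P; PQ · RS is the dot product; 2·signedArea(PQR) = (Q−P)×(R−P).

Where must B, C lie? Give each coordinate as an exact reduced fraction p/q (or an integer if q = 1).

1. B_x = -17  [ED ∥ BA ∩ DA ∥ EB]
2. B_y = 1  [ED ∥ BA ∩ DA ∥ EB]
   → B = (-17, 1)
3. C_x = -3  [2·signedArea(CAB) = -126 ∩ CB · AE = -140]
4. C_y = -3  [2·signedArea(CAB) = -126 ∩ CB · AE = -140]
   → C = (-3, -3)

B = (-17, 1)
C = (-3, -3)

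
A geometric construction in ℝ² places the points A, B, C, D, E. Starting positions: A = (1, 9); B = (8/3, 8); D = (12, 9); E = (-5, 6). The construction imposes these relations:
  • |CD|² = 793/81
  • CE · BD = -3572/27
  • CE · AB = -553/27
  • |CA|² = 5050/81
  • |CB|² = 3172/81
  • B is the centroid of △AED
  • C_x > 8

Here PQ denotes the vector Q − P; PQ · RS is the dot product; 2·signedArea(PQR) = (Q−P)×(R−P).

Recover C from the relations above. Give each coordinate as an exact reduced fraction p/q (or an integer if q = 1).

C = (80/9, 26/3)

1. C_x = 80/9  [CE · AB = -553/27 ∩ CE · BD = -3572/27]
2. C_y = 26/3  [CE · AB = -553/27 ∩ CE · BD = -3572/27]
   → C = (80/9, 26/3)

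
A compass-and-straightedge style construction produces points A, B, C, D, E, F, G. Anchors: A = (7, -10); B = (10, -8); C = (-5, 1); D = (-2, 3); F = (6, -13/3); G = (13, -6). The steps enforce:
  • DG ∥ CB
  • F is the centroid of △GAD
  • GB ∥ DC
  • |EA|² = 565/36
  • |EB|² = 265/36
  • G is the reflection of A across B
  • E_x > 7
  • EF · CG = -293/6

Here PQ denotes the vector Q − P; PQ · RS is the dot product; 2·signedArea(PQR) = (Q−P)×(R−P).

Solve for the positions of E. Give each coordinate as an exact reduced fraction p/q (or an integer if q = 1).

1. E_x = 8  [line -18·x + 7·y + 1123/6 = 0 ∩ |EA|² = 565/36]
2. E_y = -37/6  [line -18·x + 7·y + 1123/6 = 0 ∩ |EA|² = 565/36]
   → E = (8, -37/6)

E = (8, -37/6)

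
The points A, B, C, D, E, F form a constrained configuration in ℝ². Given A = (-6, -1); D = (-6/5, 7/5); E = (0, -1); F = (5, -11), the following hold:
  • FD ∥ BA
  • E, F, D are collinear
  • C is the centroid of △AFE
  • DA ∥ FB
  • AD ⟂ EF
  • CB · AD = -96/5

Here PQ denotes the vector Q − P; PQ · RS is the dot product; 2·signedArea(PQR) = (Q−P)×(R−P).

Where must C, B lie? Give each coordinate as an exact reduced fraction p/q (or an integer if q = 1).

B = (1/5, -67/5)
C = (-1/3, -13/3)

1. C_x = -1/3  [C is the centroid of △AFE]
2. C_y = -13/3  [C is the centroid of △AFE]
   → C = (-1/3, -13/3)
3. B_x = 1/5  [FD ∥ BA ∩ DA ∥ FB]
4. B_y = -67/5  [FD ∥ BA ∩ DA ∥ FB]
   → B = (1/5, -67/5)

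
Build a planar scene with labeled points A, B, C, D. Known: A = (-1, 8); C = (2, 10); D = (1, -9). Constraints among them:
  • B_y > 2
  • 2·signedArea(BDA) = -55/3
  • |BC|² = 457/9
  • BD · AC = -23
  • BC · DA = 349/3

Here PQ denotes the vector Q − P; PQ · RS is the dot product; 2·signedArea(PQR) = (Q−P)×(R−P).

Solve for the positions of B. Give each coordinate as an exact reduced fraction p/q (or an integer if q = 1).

1. B_x = 2/3  [BD · AC = -23 ∩ BC · DA = 349/3]
2. B_y = 3  [BD · AC = -23 ∩ BC · DA = 349/3]
   → B = (2/3, 3)

B = (2/3, 3)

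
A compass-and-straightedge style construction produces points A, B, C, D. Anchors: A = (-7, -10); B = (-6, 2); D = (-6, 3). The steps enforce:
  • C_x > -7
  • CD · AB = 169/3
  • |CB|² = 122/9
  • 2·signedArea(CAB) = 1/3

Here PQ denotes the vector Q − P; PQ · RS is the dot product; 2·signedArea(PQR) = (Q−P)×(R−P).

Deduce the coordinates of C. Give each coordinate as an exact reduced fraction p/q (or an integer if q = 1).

C = (-19/3, -5/3)

1. C_x = -19/3  [CD · AB = 169/3 ∩ 2·signedArea(CAB) = 1/3]
2. C_y = -5/3  [CD · AB = 169/3 ∩ 2·signedArea(CAB) = 1/3]
   → C = (-19/3, -5/3)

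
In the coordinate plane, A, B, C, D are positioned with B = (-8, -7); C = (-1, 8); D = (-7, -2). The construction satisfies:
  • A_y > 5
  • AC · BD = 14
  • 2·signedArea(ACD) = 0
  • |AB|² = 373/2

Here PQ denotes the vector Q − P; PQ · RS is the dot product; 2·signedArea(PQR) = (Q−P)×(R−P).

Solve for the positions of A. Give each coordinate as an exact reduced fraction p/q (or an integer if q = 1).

A = (-5/2, 11/2)

1. A_x = -5/2  [2·signedArea(ACD) = 0 ∩ AC · BD = 14]
2. A_y = 11/2  [2·signedArea(ACD) = 0 ∩ AC · BD = 14]
   → A = (-5/2, 11/2)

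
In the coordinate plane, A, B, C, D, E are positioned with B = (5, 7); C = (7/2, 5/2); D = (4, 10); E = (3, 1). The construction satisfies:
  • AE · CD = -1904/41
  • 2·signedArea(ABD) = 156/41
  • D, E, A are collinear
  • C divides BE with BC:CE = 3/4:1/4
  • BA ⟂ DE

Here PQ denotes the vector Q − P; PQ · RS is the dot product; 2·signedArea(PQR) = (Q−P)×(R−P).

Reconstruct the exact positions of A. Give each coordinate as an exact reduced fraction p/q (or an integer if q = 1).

1. A_x = 151/41  [D, E, A are collinear ∩ BA ⟂ DE]
2. A_y = 293/41  [D, E, A are collinear ∩ BA ⟂ DE]
   → A = (151/41, 293/41)

A = (151/41, 293/41)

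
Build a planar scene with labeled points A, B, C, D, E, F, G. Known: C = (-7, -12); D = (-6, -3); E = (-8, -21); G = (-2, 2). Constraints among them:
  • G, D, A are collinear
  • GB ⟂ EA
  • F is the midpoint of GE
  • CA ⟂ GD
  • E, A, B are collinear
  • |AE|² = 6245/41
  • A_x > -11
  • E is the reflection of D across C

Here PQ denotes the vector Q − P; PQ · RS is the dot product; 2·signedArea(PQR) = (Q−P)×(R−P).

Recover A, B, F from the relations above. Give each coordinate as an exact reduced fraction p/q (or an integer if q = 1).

1. A_x = -442/41  [G, D, A are collinear ∩ CA ⟂ GD]
2. A_y = -368/41  [G, D, A are collinear ∩ CA ⟂ GD]
   → A = (-442/41, -368/41)
3. B_x = -652606/51209  [E, A, B are collinear ∩ GB ⟂ EA]
4. B_y = -24806/51209  [E, A, B are collinear ∩ GB ⟂ EA]
   → B = (-652606/51209, -24806/51209)
5. F_x = -5  [F is the midpoint of GE]
6. F_y = -19/2  [F is the midpoint of GE]
   → F = (-5, -19/2)

A = (-442/41, -368/41)
B = (-652606/51209, -24806/51209)
F = (-5, -19/2)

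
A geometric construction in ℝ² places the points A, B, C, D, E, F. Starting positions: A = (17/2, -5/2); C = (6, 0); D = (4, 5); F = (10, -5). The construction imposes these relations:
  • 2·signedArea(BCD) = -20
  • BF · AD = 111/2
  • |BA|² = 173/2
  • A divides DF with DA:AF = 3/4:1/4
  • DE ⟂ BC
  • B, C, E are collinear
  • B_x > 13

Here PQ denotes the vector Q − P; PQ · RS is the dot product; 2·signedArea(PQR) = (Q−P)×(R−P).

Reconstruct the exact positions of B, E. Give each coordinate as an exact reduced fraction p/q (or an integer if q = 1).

1. B_x = 14  [BF · AD = 111/2 ∩ 2·signedArea(BCD) = -20]
2. B_y = -10  [BF · AD = 111/2 ∩ 2·signedArea(BCD) = -20]
   → B = (14, -10)
3. E_x = 114/41  [B, C, E are collinear ∩ DE ⟂ BC]
4. E_y = 165/41  [B, C, E are collinear ∩ DE ⟂ BC]
   → E = (114/41, 165/41)

B = (14, -10)
E = (114/41, 165/41)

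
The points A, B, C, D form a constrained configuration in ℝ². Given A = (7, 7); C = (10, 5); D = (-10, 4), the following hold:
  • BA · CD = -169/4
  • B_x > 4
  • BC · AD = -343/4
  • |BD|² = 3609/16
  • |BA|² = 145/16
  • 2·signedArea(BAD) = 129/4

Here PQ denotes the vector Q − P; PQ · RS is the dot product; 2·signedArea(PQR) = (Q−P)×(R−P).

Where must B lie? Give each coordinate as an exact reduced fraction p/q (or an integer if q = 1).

1. B_x = 5  [BA · CD = -169/4 ∩ 2·signedArea(BAD) = 129/4]
2. B_y = 19/4  [BA · CD = -169/4 ∩ 2·signedArea(BAD) = 129/4]
   → B = (5, 19/4)

B = (5, 19/4)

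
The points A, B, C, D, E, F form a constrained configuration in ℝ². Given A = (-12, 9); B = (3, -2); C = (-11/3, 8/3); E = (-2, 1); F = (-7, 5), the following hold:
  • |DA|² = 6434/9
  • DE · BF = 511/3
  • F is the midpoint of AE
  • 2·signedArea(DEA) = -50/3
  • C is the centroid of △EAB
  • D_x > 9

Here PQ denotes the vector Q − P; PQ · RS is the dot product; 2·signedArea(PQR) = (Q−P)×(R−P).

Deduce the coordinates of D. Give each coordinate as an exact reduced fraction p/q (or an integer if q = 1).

D = (29/3, -20/3)

1. D_x = 29/3  [2·signedArea(DEA) = -50/3 ∩ DE · BF = 511/3]
2. D_y = -20/3  [2·signedArea(DEA) = -50/3 ∩ DE · BF = 511/3]
   → D = (29/3, -20/3)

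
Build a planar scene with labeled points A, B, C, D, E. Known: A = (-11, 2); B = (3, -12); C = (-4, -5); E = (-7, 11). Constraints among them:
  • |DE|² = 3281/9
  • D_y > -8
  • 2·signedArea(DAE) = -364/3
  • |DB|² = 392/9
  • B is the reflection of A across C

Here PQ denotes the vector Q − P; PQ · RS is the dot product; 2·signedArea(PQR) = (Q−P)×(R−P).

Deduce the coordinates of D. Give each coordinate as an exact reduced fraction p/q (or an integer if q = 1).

D = (-5/3, -22/3)

1. D_x = -5/3  [line -9·x + 4·y + 43/3 = 0 ∩ |DB|² = 392/9]
2. D_y = -22/3  [line -9·x + 4·y + 43/3 = 0 ∩ |DB|² = 392/9]
   → D = (-5/3, -22/3)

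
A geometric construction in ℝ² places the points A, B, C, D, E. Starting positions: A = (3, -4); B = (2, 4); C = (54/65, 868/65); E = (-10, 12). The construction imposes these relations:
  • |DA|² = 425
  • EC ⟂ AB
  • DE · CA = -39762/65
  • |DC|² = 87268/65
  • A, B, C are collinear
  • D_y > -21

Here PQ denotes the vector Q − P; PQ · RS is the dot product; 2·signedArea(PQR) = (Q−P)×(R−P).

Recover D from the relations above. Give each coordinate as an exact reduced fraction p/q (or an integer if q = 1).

D = (16, -20)

1. D_x = 16  [line -141/65·x + 1128/65·y + 24816/65 = 0 ∩ |DA|² = 425]
2. D_y = -20  [line -141/65·x + 1128/65·y + 24816/65 = 0 ∩ |DA|² = 425]
   → D = (16, -20)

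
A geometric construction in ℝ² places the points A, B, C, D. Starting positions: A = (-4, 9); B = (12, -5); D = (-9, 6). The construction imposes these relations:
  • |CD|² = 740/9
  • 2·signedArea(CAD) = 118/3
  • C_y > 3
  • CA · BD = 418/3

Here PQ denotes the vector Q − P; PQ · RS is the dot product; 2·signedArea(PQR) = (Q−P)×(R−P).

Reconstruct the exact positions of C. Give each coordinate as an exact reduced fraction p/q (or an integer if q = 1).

C = (-1/3, 10/3)

1. C_x = -1/3  [2·signedArea(CAD) = 118/3 ∩ CA · BD = 418/3]
2. C_y = 10/3  [2·signedArea(CAD) = 118/3 ∩ CA · BD = 418/3]
   → C = (-1/3, 10/3)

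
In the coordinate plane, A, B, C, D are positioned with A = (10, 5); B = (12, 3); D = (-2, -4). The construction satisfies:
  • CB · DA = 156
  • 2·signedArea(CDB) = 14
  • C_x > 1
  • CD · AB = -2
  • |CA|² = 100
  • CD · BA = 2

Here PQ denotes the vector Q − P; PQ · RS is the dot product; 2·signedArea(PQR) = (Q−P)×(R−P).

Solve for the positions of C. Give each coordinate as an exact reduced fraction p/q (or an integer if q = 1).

C = (2, -1)

1. C_x = 2  [CB · DA = 156 ∩ CD · AB = -2]
2. C_y = -1  [CB · DA = 156 ∩ CD · AB = -2]
   → C = (2, -1)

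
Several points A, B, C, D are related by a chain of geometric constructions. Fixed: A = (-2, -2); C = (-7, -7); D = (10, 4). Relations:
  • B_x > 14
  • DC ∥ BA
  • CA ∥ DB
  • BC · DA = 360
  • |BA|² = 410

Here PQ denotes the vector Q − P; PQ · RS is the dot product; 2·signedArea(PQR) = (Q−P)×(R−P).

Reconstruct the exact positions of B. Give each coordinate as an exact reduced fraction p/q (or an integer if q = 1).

1. B_x = 15  [DC ∥ BA ∩ CA ∥ DB]
2. B_y = 9  [DC ∥ BA ∩ CA ∥ DB]
   → B = (15, 9)

B = (15, 9)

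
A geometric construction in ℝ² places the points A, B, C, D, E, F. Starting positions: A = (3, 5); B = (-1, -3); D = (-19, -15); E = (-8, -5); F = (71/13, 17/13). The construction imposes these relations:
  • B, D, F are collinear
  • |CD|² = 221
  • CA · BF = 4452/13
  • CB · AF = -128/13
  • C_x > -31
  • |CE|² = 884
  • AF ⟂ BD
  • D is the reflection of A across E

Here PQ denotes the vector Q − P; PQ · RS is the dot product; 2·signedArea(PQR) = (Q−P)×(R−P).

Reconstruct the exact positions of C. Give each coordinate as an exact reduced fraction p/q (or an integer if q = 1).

1. C_x = -30  [CB · AF = -128/13 ∩ CA · BF = 4452/13]
2. C_y = -25  [CB · AF = -128/13 ∩ CA · BF = 4452/13]
   → C = (-30, -25)

C = (-30, -25)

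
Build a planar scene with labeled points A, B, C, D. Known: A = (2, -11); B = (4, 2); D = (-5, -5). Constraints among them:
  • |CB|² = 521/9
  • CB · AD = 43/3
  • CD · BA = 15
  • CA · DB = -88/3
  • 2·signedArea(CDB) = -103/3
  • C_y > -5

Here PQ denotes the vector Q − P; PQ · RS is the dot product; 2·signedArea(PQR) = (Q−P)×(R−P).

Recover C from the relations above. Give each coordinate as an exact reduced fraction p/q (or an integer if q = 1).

1. C_x = 1/3  [2·signedArea(CDB) = -103/3 ∩ CD · BA = 15]
2. C_y = -14/3  [2·signedArea(CDB) = -103/3 ∩ CD · BA = 15]
   → C = (1/3, -14/3)

C = (1/3, -14/3)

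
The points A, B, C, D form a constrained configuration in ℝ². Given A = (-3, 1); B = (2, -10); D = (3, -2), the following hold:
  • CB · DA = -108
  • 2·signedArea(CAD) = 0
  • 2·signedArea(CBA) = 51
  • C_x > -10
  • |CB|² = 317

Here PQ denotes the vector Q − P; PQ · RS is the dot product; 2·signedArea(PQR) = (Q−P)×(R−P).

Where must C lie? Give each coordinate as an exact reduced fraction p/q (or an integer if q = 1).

1. C_x = -9  [2·signedArea(CAD) = 0 ∩ CB · DA = -108]
2. C_y = 4  [2·signedArea(CAD) = 0 ∩ CB · DA = -108]
   → C = (-9, 4)

C = (-9, 4)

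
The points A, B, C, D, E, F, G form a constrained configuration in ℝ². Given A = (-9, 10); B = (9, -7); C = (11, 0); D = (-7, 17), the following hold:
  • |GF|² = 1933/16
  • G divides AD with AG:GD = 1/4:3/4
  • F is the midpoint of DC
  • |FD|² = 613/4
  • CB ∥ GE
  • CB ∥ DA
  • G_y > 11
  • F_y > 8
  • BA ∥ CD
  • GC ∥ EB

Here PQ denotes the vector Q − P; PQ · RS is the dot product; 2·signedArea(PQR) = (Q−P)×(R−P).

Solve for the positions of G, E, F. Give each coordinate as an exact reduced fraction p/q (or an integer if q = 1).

E = (-21/2, 19/4)
F = (2, 17/2)
G = (-17/2, 47/4)

1. G_x = -17/2  [G divides AD with AG:GD = 1/4:3/4]
2. G_y = 47/4  [G divides AD with AG:GD = 1/4:3/4]
   → G = (-17/2, 47/4)
3. E_x = -21/2  [GC ∥ EB ∩ CB ∥ GE]
4. E_y = 19/4  [GC ∥ EB ∩ CB ∥ GE]
   → E = (-21/2, 19/4)
5. F_x = 2  [F is the midpoint of DC]
6. F_y = 17/2  [F is the midpoint of DC]
   → F = (2, 17/2)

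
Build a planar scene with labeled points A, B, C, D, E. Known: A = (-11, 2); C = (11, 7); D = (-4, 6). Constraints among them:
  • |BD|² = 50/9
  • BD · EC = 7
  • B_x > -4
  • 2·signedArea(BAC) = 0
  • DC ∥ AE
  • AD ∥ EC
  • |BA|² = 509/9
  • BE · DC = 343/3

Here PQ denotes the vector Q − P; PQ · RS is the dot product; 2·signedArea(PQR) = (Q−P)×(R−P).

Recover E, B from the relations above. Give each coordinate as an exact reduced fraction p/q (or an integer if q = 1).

B = (-11/3, 11/3)
E = (4, 3)

1. E_x = 4  [AD ∥ EC ∩ DC ∥ AE]
2. E_y = 3  [AD ∥ EC ∩ DC ∥ AE]
   → E = (4, 3)
3. B_x = -11/3  [2·signedArea(BAC) = 0 ∩ BD · EC = 7]
4. B_y = 11/3  [2·signedArea(BAC) = 0 ∩ BD · EC = 7]
   → B = (-11/3, 11/3)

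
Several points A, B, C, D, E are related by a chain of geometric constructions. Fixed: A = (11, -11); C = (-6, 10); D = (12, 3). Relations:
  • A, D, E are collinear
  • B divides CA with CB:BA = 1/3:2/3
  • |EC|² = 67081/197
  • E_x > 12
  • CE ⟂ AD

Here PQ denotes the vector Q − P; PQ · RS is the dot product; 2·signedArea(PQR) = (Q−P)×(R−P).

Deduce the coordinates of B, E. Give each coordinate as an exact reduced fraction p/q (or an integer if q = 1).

B = (-1/3, 3)
E = (2444/197, 1711/197)

1. B_x = -1/3  [B divides CA with CB:BA = 1/3:2/3]
2. B_y = 3  [B divides CA with CB:BA = 1/3:2/3]
   → B = (-1/3, 3)
3. E_x = 2444/197  [A, D, E are collinear ∩ CE ⟂ AD]
4. E_y = 1711/197  [A, D, E are collinear ∩ CE ⟂ AD]
   → E = (2444/197, 1711/197)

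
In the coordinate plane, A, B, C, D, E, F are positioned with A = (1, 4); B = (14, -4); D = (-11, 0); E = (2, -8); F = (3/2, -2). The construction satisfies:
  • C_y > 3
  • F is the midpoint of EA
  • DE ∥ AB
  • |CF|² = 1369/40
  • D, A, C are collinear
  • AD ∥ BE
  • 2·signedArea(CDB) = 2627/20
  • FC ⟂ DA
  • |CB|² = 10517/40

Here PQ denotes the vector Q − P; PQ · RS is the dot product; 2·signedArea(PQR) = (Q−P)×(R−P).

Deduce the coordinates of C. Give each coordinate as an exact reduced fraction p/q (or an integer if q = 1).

1. C_x = -7/20  [D, A, C are collinear ∩ FC ⟂ DA]
2. C_y = 71/20  [D, A, C are collinear ∩ FC ⟂ DA]
   → C = (-7/20, 71/20)

C = (-7/20, 71/20)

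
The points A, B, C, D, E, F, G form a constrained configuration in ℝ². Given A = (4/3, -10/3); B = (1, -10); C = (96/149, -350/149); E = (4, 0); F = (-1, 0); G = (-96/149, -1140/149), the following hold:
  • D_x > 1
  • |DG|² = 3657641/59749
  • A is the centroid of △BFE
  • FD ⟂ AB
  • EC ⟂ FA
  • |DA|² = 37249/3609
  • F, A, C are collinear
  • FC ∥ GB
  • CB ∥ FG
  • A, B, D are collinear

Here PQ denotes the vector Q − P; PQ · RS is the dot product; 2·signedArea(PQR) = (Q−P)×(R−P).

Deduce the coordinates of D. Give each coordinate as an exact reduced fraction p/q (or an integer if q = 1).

1. D_x = 599/401  [A, B, D are collinear ∩ FD ⟂ AB]
2. D_y = -50/401  [A, B, D are collinear ∩ FD ⟂ AB]
   → D = (599/401, -50/401)

D = (599/401, -50/401)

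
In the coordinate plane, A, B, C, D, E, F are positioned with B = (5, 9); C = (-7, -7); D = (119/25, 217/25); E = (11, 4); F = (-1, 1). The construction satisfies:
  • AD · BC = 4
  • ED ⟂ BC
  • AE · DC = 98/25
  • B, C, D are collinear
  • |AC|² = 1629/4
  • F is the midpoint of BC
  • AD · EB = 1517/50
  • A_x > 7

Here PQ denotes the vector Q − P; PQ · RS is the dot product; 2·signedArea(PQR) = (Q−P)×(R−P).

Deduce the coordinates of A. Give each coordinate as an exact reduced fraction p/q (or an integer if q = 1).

A = (8, 13/2)

1. A_x = 8  [AD · BC = 4 ∩ AD · EB = 1517/50]
2. A_y = 13/2  [AD · BC = 4 ∩ AD · EB = 1517/50]
   → A = (8, 13/2)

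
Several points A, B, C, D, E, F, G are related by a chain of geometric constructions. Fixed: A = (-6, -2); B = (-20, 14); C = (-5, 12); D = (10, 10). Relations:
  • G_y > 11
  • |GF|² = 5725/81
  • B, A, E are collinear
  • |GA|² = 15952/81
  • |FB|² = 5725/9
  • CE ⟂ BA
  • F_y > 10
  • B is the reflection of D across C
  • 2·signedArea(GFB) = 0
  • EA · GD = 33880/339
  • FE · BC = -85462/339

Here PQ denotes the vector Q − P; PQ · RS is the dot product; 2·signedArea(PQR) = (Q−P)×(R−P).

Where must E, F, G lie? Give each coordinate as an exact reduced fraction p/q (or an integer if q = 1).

E = (-1413/113, 614/113)
F = (5, 32/3)
G = (-10/3, 106/9)

1. E_x = -1413/113  [B, A, E are collinear ∩ CE ⟂ BA]
2. E_y = 614/113  [B, A, E are collinear ∩ CE ⟂ BA]
   → E = (-1413/113, 614/113)
3. F_x = 5  [line -15·x + 2·y + 161/3 = 0 ∩ |FB|² = 5725/9]
4. F_y = 32/3  [line -15·x + 2·y + 161/3 = 0 ∩ |FB|² = 5725/9]
   → F = (5, 32/3)
5. G_x = -10/3  [2·signedArea(GFB) = 0 ∩ EA · GD = 33880/339]
6. G_y = 106/9  [2·signedArea(GFB) = 0 ∩ EA · GD = 33880/339]
   → G = (-10/3, 106/9)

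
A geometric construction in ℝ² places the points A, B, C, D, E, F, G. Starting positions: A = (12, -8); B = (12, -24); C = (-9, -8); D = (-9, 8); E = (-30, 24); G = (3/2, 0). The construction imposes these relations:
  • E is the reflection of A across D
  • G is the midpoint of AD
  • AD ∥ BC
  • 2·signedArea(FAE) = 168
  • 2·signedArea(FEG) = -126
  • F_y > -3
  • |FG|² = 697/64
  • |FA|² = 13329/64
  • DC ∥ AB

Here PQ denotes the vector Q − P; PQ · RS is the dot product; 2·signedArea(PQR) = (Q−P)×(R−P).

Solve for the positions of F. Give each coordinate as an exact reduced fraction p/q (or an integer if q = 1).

1. F_x = -9/8  [line -32·x + -42·y + -120 = 0 ∩ |FG|² = 697/64]
2. F_y = -2  [line -32·x + -42·y + -120 = 0 ∩ |FG|² = 697/64]
   → F = (-9/8, -2)

F = (-9/8, -2)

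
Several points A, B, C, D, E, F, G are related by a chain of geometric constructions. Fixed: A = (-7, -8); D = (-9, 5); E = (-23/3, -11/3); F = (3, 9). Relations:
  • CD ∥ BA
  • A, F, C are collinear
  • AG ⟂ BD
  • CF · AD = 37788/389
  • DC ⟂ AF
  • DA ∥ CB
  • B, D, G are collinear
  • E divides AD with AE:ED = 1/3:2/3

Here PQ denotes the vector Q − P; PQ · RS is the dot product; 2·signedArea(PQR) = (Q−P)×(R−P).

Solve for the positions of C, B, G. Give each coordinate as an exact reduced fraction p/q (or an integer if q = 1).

1. C_x = -713/389  [A, F, C are collinear ∩ DC ⟂ AF]
2. C_y = 305/389  [A, F, C are collinear ∩ DC ⟂ AF]
   → C = (-713/389, 305/389)
3. B_x = 65/389  [CD ∥ BA ∩ DA ∥ CB]
4. B_y = -4752/389  [CD ∥ BA ∩ DA ∥ CB]
   → B = (65/389, -4752/389)
5. G_x = -182203247/57566165  [B, D, G are collinear ∩ AG ⟂ BD]
6. G_y = -342979696/57566165  [B, D, G are collinear ∩ AG ⟂ BD]
   → G = (-182203247/57566165, -342979696/57566165)

B = (65/389, -4752/389)
C = (-713/389, 305/389)
G = (-182203247/57566165, -342979696/57566165)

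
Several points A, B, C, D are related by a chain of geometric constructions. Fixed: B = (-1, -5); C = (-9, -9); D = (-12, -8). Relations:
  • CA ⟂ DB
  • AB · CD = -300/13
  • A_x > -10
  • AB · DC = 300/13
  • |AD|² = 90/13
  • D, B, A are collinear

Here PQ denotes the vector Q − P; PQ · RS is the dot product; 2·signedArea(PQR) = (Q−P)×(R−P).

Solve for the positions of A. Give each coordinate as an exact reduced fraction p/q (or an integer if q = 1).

A = (-123/13, -95/13)

1. A_x = -123/13  [D, B, A are collinear ∩ CA ⟂ DB]
2. A_y = -95/13  [D, B, A are collinear ∩ CA ⟂ DB]
   → A = (-123/13, -95/13)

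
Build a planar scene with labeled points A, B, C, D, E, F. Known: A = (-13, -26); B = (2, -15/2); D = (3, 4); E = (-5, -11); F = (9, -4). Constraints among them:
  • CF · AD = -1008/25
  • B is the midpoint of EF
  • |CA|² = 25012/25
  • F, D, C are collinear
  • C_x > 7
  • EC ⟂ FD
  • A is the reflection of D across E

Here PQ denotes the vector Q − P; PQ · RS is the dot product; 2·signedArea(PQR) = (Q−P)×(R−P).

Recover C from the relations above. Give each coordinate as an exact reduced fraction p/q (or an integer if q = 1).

1. C_x = 183/25  [F, D, C are collinear ∩ EC ⟂ FD]
2. C_y = -44/25  [F, D, C are collinear ∩ EC ⟂ FD]
   → C = (183/25, -44/25)

C = (183/25, -44/25)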